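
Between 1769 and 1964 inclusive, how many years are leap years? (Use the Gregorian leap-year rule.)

47

Multiples of 4 in [1769,1964]: 49.
Of those, multiples of 100: 2 (not leap unless ÷400).
Multiples of 400: 0.
Leap years = 49 − 2 + 0 = 47.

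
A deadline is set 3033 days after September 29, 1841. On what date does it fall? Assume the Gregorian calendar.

+365 (one year) → Sep 29, 1842 (2668 left).
+365 (one year) → Sep 29, 1843 (2303 left).
+366 (one year; includes Feb 29, 1844) → Sep 29, 1844 (1937 left).
+365 (one year) → Sep 29, 1845 (1572 left).
+365 (one year) → Sep 29, 1846 (1207 left).
+365 (one year) → Sep 29, 1847 (842 left).
+366 (one year; includes Feb 29, 1848) → Sep 29, 1848 (476 left).
+365 (one year) → Sep 29, 1849 (111 left).
Sep has 30 days: +2 → Oct 1, 1849 (109 left).
Oct has 31 days: +31 → Nov 1, 1849 (78 left).
Nov has 30 days: +30 → Dec 1, 1849 (48 left).
Dec has 31 days: +31 → Jan 1, 1850 (17 left).
+17 → Jan 18, 1850.

January 18, 1850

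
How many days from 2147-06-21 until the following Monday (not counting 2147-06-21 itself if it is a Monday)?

Jun 21, 2147 is a Wednesday.
From Wednesday to the next Monday is 5 days.

5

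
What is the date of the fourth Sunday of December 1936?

December 27, 1936

December 1, 1936 is a Tuesday.
The first Sunday is therefore December 6 (5 days later).
The fourth Sunday is 6 + 3×7 = December 27.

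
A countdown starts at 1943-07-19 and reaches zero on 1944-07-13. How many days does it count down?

Jul 19, 1943 → Aug 19, 1943: 31 days (July has 31).
Aug 19, 1943 → Sep 19, 1943: 31 days (August has 31).
Sep 19, 1943 → Oct 19, 1943: 30 days (September has 30).
Oct 19, 1943 → Nov 19, 1943: 31 days (October has 31).
Nov 19, 1943 → Dec 19, 1943: 30 days (November has 30).
Dec 19, 1943 → Jan 19, 1944: 31 days (December has 31).
Jan 19, 1944 → Feb 19, 1944: 31 days (January has 31).
Feb 19, 1944 → Mar 19, 1944: 29 days (February has 29).
Mar 19, 1944 → Apr 19, 1944: 31 days (March has 31).
Apr 19, 1944 → May 19, 1944: 30 days (April has 30).
May 19, 1944 → Jun 19, 1944: 31 days (May has 31).
Jun 19, 1944 → Jul 13, 1944: 24 days.
Total: 360 days.

360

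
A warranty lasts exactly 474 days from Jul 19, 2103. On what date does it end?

November 4, 2104

+366 (one year; includes Feb 29, 2104) → Jul 19, 2104 (108 left).
Jul has 31 days: +13 → Aug 1, 2104 (95 left).
Aug has 31 days: +31 → Sep 1, 2104 (64 left).
Sep has 30 days: +30 → Oct 1, 2104 (34 left).
Oct has 31 days: +31 → Nov 1, 2104 (3 left).
+3 → Nov 4, 2104.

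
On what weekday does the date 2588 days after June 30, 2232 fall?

Thursday

Jun 30, 2232 is a Saturday.
2588 mod 7 = 5, so 2588 days after a Saturday is Saturday + 5 = Thursday.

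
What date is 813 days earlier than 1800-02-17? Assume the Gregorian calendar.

November 26, 1797

−365 (one year) → Feb 17, 1799 (448 left).
−365 (one year) → Feb 17, 1798 (83 left).
−17 → Jan 31, 1798 (end of Jan, 31 days; 66 left).
−31 → Dec 31, 1797 (end of Dec, 31 days; 35 left).
−31 → Nov 30, 1797 (end of Nov, 30 days; 4 left).
−4 → Nov 26, 1797.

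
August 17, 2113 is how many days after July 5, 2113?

Jul 5, 2113 → Aug 5, 2113: 31 days (July has 31).
Aug 5, 2113 → Aug 17, 2113: 12 days.
Total: 43 days.

43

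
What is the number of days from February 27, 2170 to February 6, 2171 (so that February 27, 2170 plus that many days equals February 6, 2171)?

344

Feb 27, 2170 → Mar 27, 2170: 28 days (February has 28).
Mar 27, 2170 → Apr 27, 2170: 31 days (March has 31).
Apr 27, 2170 → May 27, 2170: 30 days (April has 30).
May 27, 2170 → Jun 27, 2170: 31 days (May has 31).
Jun 27, 2170 → Jul 27, 2170: 30 days (June has 30).
Jul 27, 2170 → Aug 27, 2170: 31 days (July has 31).
Aug 27, 2170 → Sep 27, 2170: 31 days (August has 31).
Sep 27, 2170 → Oct 27, 2170: 30 days (September has 30).
Oct 27, 2170 → Nov 27, 2170: 31 days (October has 31).
Nov 27, 2170 → Dec 27, 2170: 30 days (November has 30).
Dec 27, 2170 → Jan 27, 2171: 31 days (December has 31).
Jan 27, 2171 → Feb 6, 2171: 10 days.
Total: 344 days.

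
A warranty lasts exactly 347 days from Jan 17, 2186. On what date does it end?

Jan has 31 days: +15 → Feb 1, 2186 (332 left).
Feb has 28 days: +28 → Mar 1, 2186 (304 left).
Mar has 31 days: +31 → Apr 1, 2186 (273 left).
Apr has 30 days: +30 → May 1, 2186 (243 left).
May has 31 days: +31 → Jun 1, 2186 (212 left).
Jun has 30 days: +30 → Jul 1, 2186 (182 left).
Jul has 31 days: +31 → Aug 1, 2186 (151 left).
Aug has 31 days: +31 → Sep 1, 2186 (120 left).
Sep has 30 days: +30 → Oct 1, 2186 (90 left).
Oct has 31 days: +31 → Nov 1, 2186 (59 left).
Nov has 30 days: +30 → Dec 1, 2186 (29 left).
+29 → Dec 30, 2186.

December 30, 2186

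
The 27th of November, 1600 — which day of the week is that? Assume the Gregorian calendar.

Monday

Doomsday rule: the anchor day for the 1600s is Tuesday. For year 00: 0÷12 = 0 r 0, and 0÷4 = 0, so 0+0+0 = 0.
Tuesday + 0 ≡ Tuesday — that's 1600's doomsday.
In November the doomsday date is Nov 7.
Nov 27 is 20 days after Nov 7; 20 mod 7 = 6, so Tuesday + 6 = Monday.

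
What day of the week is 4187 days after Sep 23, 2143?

Sep 23, 2143 is a Monday.
4187 mod 7 = 1, so 4187 days after a Monday is Monday + 1 = Tuesday.

Tuesday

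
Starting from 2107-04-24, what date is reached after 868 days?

September 8, 2109

+366 (one year; includes Feb 29, 2108) → Apr 24, 2108 (502 left).
+365 (one year) → Apr 24, 2109 (137 left).
Apr has 30 days: +7 → May 1, 2109 (130 left).
May has 31 days: +31 → Jun 1, 2109 (99 left).
Jun has 30 days: +30 → Jul 1, 2109 (69 left).
Jul has 31 days: +31 → Aug 1, 2109 (38 left).
Aug has 31 days: +31 → Sep 1, 2109 (7 left).
+7 → Sep 8, 2109.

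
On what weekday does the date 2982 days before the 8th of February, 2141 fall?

Wednesday

Feb 8, 2141 is a Wednesday.
2982 mod 7 = 0, so 2982 days before a Wednesday is Wednesday − 0 = Wednesday.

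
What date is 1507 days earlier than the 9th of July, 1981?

−365 (one year) → Jul 9, 1980 (1142 left).
−366 (one year; includes Feb 29, 1980) → Jul 9, 1979 (776 left).
−365 (one year) → Jul 9, 1978 (411 left).
−365 (one year) → Jul 9, 1977 (46 left).
−9 → Jun 30, 1977 (end of Jun, 30 days; 37 left).
−30 → May 31, 1977 (end of May, 31 days; 7 left).
−7 → May 24, 1977.

May 24, 1977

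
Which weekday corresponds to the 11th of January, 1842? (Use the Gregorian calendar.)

January 1, 1842 is a Saturday.
Jan 1, 1842 → Jan 11, 1842: 10 days.
Total: 10 days.
10 mod 7 = 3, so Saturday + 3 = Tuesday.

Tuesday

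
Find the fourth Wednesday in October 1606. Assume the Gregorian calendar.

October 25, 1606

October 1, 1606 is a Sunday.
The first Wednesday is therefore October 4 (3 days later).
The fourth Wednesday is 4 + 3×7 = October 25.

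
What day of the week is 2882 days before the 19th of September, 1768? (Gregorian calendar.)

Wednesday

First find the weekday of Sep 19, 1768. Doomsday rule: the anchor day for the 1700s is Sunday. For year 68: 68÷12 = 5 r 8, and 8÷4 = 2, so 5+8+2 = 15.
Sunday + 15 ≡ Monday — that's 1768's doomsday.
In September the doomsday date is Sep 5.
Sep 19 is 14 days after Sep 5; 14 mod 7 = 0, so Monday + 0 = Monday.
2882 mod 7 = 5, so 2882 days before a Monday is Monday − 5 = Wednesday.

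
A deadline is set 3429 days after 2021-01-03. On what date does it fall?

May 25, 2030

+365 (one year) → Jan 3, 2022 (3064 left).
+365 (one year) → Jan 3, 2023 (2699 left).
+365 (one year) → Jan 3, 2024 (2334 left).
+366 (one year; includes Feb 29, 2024) → Jan 3, 2025 (1968 left).
+365 (one year) → Jan 3, 2026 (1603 left).
+365 (one year) → Jan 3, 2027 (1238 left).
+365 (one year) → Jan 3, 2028 (873 left).
+366 (one year; includes Feb 29, 2028) → Jan 3, 2029 (507 left).
+365 (one year) → Jan 3, 2030 (142 left).
Jan has 31 days: +29 → Feb 1, 2030 (113 left).
Feb has 28 days: +28 → Mar 1, 2030 (85 left).
Mar has 31 days: +31 → Apr 1, 2030 (54 left).
Apr has 30 days: +30 → May 1, 2030 (24 left).
+24 → May 25, 2030.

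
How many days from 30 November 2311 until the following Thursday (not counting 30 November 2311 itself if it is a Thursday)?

Nov 30, 2311 is a Thursday.
From Thursday to the next Thursday is 7 days.

7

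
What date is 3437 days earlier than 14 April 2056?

November 16, 2046

−366 (one year; includes Feb 29, 2056) → Apr 14, 2055 (3071 left).
−365 (one year) → Apr 14, 2054 (2706 left).
−365 (one year) → Apr 14, 2053 (2341 left).
−365 (one year) → Apr 14, 2052 (1976 left).
−366 (one year; includes Feb 29, 2052) → Apr 14, 2051 (1610 left).
−365 (one year) → Apr 14, 2050 (1245 left).
−365 (one year) → Apr 14, 2049 (880 left).
−365 (one year) → Apr 14, 2048 (515 left).
−366 (one year; includes Feb 29, 2048) → Apr 14, 2047 (149 left).
−14 → Mar 31, 2047 (end of Mar, 31 days; 135 left).
−31 → Feb 28, 2047 (end of Feb, 28 days; 104 left).
−28 → Jan 31, 2047 (end of Jan, 31 days; 76 left).
−31 → Dec 31, 2046 (end of Dec, 31 days; 45 left).
−31 → Nov 30, 2046 (end of Nov, 30 days; 14 left).
−14 → Nov 16, 2046.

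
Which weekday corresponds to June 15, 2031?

January 1, 2031 is a Wednesday.
Jan 1, 2031 → Feb 1, 2031: 31 days (January has 31).
Feb 1, 2031 → Mar 1, 2031: 28 days (February has 28).
Mar 1, 2031 → Apr 1, 2031: 31 days (March has 31).
Apr 1, 2031 → May 1, 2031: 30 days (April has 30).
May 1, 2031 → Jun 1, 2031: 31 days (May has 31).
Jun 1, 2031 → Jun 15, 2031: 14 days.
Total: 165 days.
165 mod 7 = 4, so Wednesday + 4 = Sunday.

Sunday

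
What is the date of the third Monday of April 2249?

April 1, 2249 is a Sunday.
The first Monday is therefore April 2 (1 days later).
The third Monday is 2 + 2×7 = April 16.

April 16, 2249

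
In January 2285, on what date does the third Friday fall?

January 16, 2285

January 1, 2285 is a Thursday.
The first Friday is therefore January 2 (1 days later).
The third Friday is 2 + 2×7 = January 16.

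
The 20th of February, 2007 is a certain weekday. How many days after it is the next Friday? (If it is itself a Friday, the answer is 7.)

Feb 20, 2007 is a Tuesday.
From Tuesday to the next Friday is 3 days.

3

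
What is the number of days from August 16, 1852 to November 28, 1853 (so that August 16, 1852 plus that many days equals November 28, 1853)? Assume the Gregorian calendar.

469

Aug 16, 1852 → Aug 16, 1853: 365 days.
Aug 16, 1853 → Sep 16, 1853: 31 days (August has 31).
Sep 16, 1853 → Oct 16, 1853: 30 days (September has 30).
Oct 16, 1853 → Nov 16, 1853: 31 days (October has 31).
Nov 16, 1853 → Nov 28, 1853: 12 days.
Total: 469 days.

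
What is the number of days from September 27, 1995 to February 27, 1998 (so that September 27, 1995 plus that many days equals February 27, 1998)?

884

Sep 27, 1995 → Sep 27, 1996: 366 days (Feb 29, 1996 is in that span).
Sep 27, 1996 → Sep 27, 1997: 365 days.
Sep 27, 1997 → Oct 27, 1997: 30 days (September has 30).
Oct 27, 1997 → Nov 27, 1997: 31 days (October has 31).
Nov 27, 1997 → Dec 27, 1997: 30 days (November has 30).
Dec 27, 1997 → Jan 27, 1998: 31 days (December has 31).
Jan 27, 1998 → Feb 27, 1998: 31 days.
Total: 884 days.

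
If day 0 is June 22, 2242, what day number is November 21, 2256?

Jun 22, 2242 → Jun 22, 2243: 365 days.
Jun 22, 2243 → Jun 22, 2244: 366 days (Feb 29, 2244 is in that span).
Jun 22, 2244 → Jun 22, 2245: 365 days.
Jun 22, 2245 → Jun 22, 2246: 365 days.
Jun 22, 2246 → Jun 22, 2247: 365 days.
Jun 22, 2247 → Jun 22, 2248: 366 days (Feb 29, 2248 is in that span).
Jun 22, 2248 → Jun 22, 2249: 365 days.
Jun 22, 2249 → Jun 22, 2250: 365 days.
Jun 22, 2250 → Jun 22, 2251: 365 days.
Jun 22, 2251 → Jun 22, 2252: 366 days (Feb 29, 2252 is in that span).
Jun 22, 2252 → Jun 22, 2253: 365 days.
Jun 22, 2253 → Jun 22, 2254: 365 days.
Jun 22, 2254 → Jun 22, 2255: 365 days.
Jun 22, 2255 → Jun 22, 2256: 366 days (Feb 29, 2256 is in that span).
Jun 22, 2256 → Jul 22, 2256: 30 days (June has 30).
Jul 22, 2256 → Aug 22, 2256: 31 days (July has 31).
Aug 22, 2256 → Sep 22, 2256: 31 days (August has 31).
Sep 22, 2256 → Oct 22, 2256: 30 days (September has 30).
Oct 22, 2256 → Nov 21, 2256: 30 days.
Total: 5266 days.

5266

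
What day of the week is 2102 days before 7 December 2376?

Dec 7, 2376 is a Tuesday.
2102 mod 7 = 2, so 2102 days before a Tuesday is Tuesday − 2 = Sunday.

Sunday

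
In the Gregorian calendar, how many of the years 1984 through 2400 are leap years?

Multiples of 4 in [1984,2400]: 105.
Of those, multiples of 100: 5 (not leap unless ÷400).
Multiples of 400: 2.
Leap years = 105 − 5 + 2 = 102.

102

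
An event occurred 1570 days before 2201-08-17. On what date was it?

April 29, 2197

−365 (one year) → Aug 17, 2200 (1205 left).
−365 (one year) → Aug 17, 2199 (840 left).
−365 (one year) → Aug 17, 2198 (475 left).
−365 (one year) → Aug 17, 2197 (110 left).
−17 → Jul 31, 2197 (end of Jul, 31 days; 93 left).
−31 → Jun 30, 2197 (end of Jun, 30 days; 62 left).
−30 → May 31, 2197 (end of May, 31 days; 32 left).
−31 → Apr 30, 2197 (end of Apr, 30 days; 1 left).
−1 → Apr 29, 2197.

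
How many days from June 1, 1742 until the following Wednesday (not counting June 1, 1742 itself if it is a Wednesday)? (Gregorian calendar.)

Jun 1, 1742 is a Friday.
From Friday to the next Wednesday is 5 days.

5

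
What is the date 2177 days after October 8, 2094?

+365 (one year) → Oct 8, 2095 (1812 left).
+366 (one year; includes Feb 29, 2096) → Oct 8, 2096 (1446 left).
+365 (one year) → Oct 8, 2097 (1081 left).
+365 (one year) → Oct 8, 2098 (716 left).
+365 (one year) → Oct 8, 2099 (351 left).
Oct has 31 days: +24 → Nov 1, 2099 (327 left).
Nov has 30 days: +30 → Dec 1, 2099 (297 left).
Dec has 31 days: +31 → Jan 1, 2100 (266 left).
Jan has 31 days: +31 → Feb 1, 2100 (235 left).
Feb has 28 days: +28 → Mar 1, 2100 (207 left).
Mar has 31 days: +31 → Apr 1, 2100 (176 left).
Apr has 30 days: +30 → May 1, 2100 (146 left).
May has 31 days: +31 → Jun 1, 2100 (115 left).
Jun has 30 days: +30 → Jul 1, 2100 (85 left).
Jul has 31 days: +31 → Aug 1, 2100 (54 left).
Aug has 31 days: +31 → Sep 1, 2100 (23 left).
+23 → Sep 24, 2100.

September 24, 2100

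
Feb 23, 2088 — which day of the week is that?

Monday

January 1, 2088 is a Thursday.
Jan 1, 2088 → Feb 1, 2088: 31 days (January has 31).
Feb 1, 2088 → Feb 23, 2088: 22 days.
Total: 53 days.
53 mod 7 = 4, so Thursday + 4 = Monday.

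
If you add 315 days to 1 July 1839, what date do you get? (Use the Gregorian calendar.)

May 11, 1840

Jul has 31 days: +31 → Aug 1, 1839 (284 left).
Aug has 31 days: +31 → Sep 1, 1839 (253 left).
Sep has 30 days: +30 → Oct 1, 1839 (223 left).
Oct has 31 days: +31 → Nov 1, 1839 (192 left).
Nov has 30 days: +30 → Dec 1, 1839 (162 left).
Dec has 31 days: +31 → Jan 1, 1840 (131 left).
Jan has 31 days: +31 → Feb 1, 1840 (100 left).
Feb has 29 days: +29 → Mar 1, 1840 (71 left).
Mar has 31 days: +31 → Apr 1, 1840 (40 left).
Apr has 30 days: +30 → May 1, 1840 (10 left).
+10 → May 11, 1840.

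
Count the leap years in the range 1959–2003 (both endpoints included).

Multiples of 4 in [1959,2003]: 11.
Of those, multiples of 100: 1 (not leap unless ÷400).
Multiples of 400: 1.
Leap years = 11 − 1 + 1 = 11.

11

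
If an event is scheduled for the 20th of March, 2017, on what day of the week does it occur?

Monday

Doomsday rule: the anchor day for the 2000s is Tuesday. For year 17: 17÷12 = 1 r 5, and 5÷4 = 1, so 1+5+1 = 7.
Tuesday + 7 ≡ Tuesday — that's 2017's doomsday.
In March the doomsday date is Mar 14.
Mar 20 is 6 days after Mar 14; 6 mod 7 = 6, so Tuesday + 6 = Monday.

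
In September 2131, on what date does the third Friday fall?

September 1, 2131 is a Saturday.
The first Friday is therefore September 7 (6 days later).
The third Friday is 7 + 2×7 = September 21.

September 21, 2131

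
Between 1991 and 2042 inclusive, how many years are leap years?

Multiples of 4 in [1991,2042]: 13.
Of those, multiples of 100: 1 (not leap unless ÷400).
Multiples of 400: 1.
Leap years = 13 − 1 + 1 = 13.

13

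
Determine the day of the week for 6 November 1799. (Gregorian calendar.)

Doomsday rule: the anchor day for the 1700s is Sunday. For year 99: 99÷12 = 8 r 3, and 3÷4 = 0, so 8+3+0 = 11.
Sunday + 11 ≡ Thursday — that's 1799's doomsday.
In November the doomsday date is Nov 7.
Nov 6 is 1 day before Nov 7; 1 mod 7 = 1, so Thursday − 1 = Wednesday.

Wednesday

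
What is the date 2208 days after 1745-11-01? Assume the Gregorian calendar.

+365 (one year) → Nov 1, 1746 (1843 left).
+365 (one year) → Nov 1, 1747 (1478 left).
+366 (one year; includes Feb 29, 1748) → Nov 1, 1748 (1112 left).
+365 (one year) → Nov 1, 1749 (747 left).
+365 (one year) → Nov 1, 1750 (382 left).
Nov has 30 days: +30 → Dec 1, 1750 (352 left).
Dec has 31 days: +31 → Jan 1, 1751 (321 left).
Jan has 31 days: +31 → Feb 1, 1751 (290 left).
Feb has 28 days: +28 → Mar 1, 1751 (262 left).
Mar has 31 days: +31 → Apr 1, 1751 (231 left).
Apr has 30 days: +30 → May 1, 1751 (201 left).
May has 31 days: +31 → Jun 1, 1751 (170 left).
Jun has 30 days: +30 → Jul 1, 1751 (140 left).
Jul has 31 days: +31 → Aug 1, 1751 (109 left).
Aug has 31 days: +31 → Sep 1, 1751 (78 left).
Sep has 30 days: +30 → Oct 1, 1751 (48 left).
Oct has 31 days: +31 → Nov 1, 1751 (17 left).
+17 → Nov 18, 1751.

November 18, 1751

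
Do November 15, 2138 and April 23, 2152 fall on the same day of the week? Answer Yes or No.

No

From Nov 15, 2138 to Apr 23, 2152 is 4908 days.
4908 mod 7 = 1, so they are different weekdays.
(Nov 15, 2138 is a Saturday; Apr 23, 2152 is a Sunday.)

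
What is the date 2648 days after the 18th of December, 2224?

March 19, 2232

+365 (one year) → Dec 18, 2225 (2283 left).
+365 (one year) → Dec 18, 2226 (1918 left).
+365 (one year) → Dec 18, 2227 (1553 left).
+366 (one year; includes Feb 29, 2228) → Dec 18, 2228 (1187 left).
+365 (one year) → Dec 18, 2229 (822 left).
+365 (one year) → Dec 18, 2230 (457 left).
+365 (one year) → Dec 18, 2231 (92 left).
Dec has 31 days: +14 → Jan 1, 2232 (78 left).
Jan has 31 days: +31 → Feb 1, 2232 (47 left).
Feb has 29 days: +29 → Mar 1, 2232 (18 left).
+18 → Mar 19, 2232.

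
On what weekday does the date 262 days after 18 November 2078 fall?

First find the weekday of Nov 18, 2078. Doomsday rule: the anchor day for the 2000s is Tuesday. For year 78: 78÷12 = 6 r 6, and 6÷4 = 1, so 6+6+1 = 13.
Tuesday + 13 ≡ Monday — that's 2078's doomsday.
In November the doomsday date is Nov 7.
Nov 18 is 11 days after Nov 7; 11 mod 7 = 4, so Monday + 4 = Friday.
262 mod 7 = 3, so 262 days after a Friday is Friday + 3 = Monday.

Monday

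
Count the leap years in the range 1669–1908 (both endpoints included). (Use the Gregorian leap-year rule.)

57

Multiples of 4 in [1669,1908]: 60.
Of those, multiples of 100: 3 (not leap unless ÷400).
Multiples of 400: 0.
Leap years = 60 − 3 + 0 = 57.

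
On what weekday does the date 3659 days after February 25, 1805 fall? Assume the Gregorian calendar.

First find the weekday of Feb 25, 1805. Doomsday rule: the anchor day for the 1800s is Friday. For year 05: 5÷12 = 0 r 5, and 5÷4 = 1, so 0+5+1 = 6.
Friday + 6 ≡ Thursday — that's 1805's doomsday.
In February the doomsday date is Feb 28 (1805 is not a leap year).
Feb 25 is 3 days before Feb 28; 3 mod 7 = 3, so Thursday − 3 = Monday.
3659 mod 7 = 5, so 3659 days after a Monday is Monday + 5 = Saturday.

Saturday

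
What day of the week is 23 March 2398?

Monday

Doomsday rule: the anchor day for the 2300s is Wednesday. For year 98: 98÷12 = 8 r 2, and 2÷4 = 0, so 8+2+0 = 10.
Wednesday + 10 ≡ Saturday — that's 2398's doomsday.
In March the doomsday date is Mar 14.
Mar 23 is 9 days after Mar 14; 9 mod 7 = 2, so Saturday + 2 = Monday.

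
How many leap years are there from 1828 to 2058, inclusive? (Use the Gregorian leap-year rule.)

57

Multiples of 4 in [1828,2058]: 58.
Of those, multiples of 100: 2 (not leap unless ÷400).
Multiples of 400: 1.
Leap years = 58 − 2 + 1 = 57.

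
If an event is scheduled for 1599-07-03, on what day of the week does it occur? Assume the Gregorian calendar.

Doomsday rule: the anchor day for the 1500s is Wednesday. For year 99: 99÷12 = 8 r 3, and 3÷4 = 0, so 8+3+0 = 11.
Wednesday + 11 ≡ Sunday — that's 1599's doomsday.
In July the doomsday date is Jul 11.
Jul 3 is 8 days before Jul 11; 8 mod 7 = 1, so Sunday − 1 = Saturday.

Saturday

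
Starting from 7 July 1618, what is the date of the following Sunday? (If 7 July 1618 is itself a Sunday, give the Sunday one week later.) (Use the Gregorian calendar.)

July 8, 1618

Jul 7, 1618 is a Saturday.
From Saturday to the next Sunday is 1 day.
Jul 7, 1618 + 1 = Jul 8, 1618.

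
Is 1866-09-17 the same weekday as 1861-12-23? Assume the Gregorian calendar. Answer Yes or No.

From Dec 23, 1861 to Sep 17, 1866 is 1729 days.
1729 mod 7 = 0, so they are the same weekday.
(Dec 23, 1861 is a Monday; Sep 17, 1866 is a Monday.)

Yes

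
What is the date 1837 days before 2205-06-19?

−365 (one year) → Jun 19, 2204 (1472 left).
−366 (one year; includes Feb 29, 2204) → Jun 19, 2203 (1106 left).
−365 (one year) → Jun 19, 2202 (741 left).
−365 (one year) → Jun 19, 2201 (376 left).
−19 → May 31, 2201 (end of May, 31 days; 357 left).
−31 → Apr 30, 2201 (end of Apr, 30 days; 326 left).
−30 → Mar 31, 2201 (end of Mar, 31 days; 296 left).
−31 → Feb 28, 2201 (end of Feb, 28 days; 265 left).
−28 → Jan 31, 2201 (end of Jan, 31 days; 237 left).
−31 → Dec 31, 2200 (end of Dec, 31 days; 206 left).
−31 → Nov 30, 2200 (end of Nov, 30 days; 175 left).
−30 → Oct 31, 2200 (end of Oct, 31 days; 145 left).
−31 → Sep 30, 2200 (end of Sep, 30 days; 114 left).
−30 → Aug 31, 2200 (end of Aug, 31 days; 84 left).
−31 → Jul 31, 2200 (end of Jul, 31 days; 53 left).
−31 → Jun 30, 2200 (end of Jun, 30 days; 22 left).
−22 → Jun 8, 2200.

June 8, 2200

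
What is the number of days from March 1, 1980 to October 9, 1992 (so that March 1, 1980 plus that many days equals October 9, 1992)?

4605

Mar 1, 1980 → Mar 1, 1981: 365 days.
Mar 1, 1981 → Mar 1, 1982: 365 days.
Mar 1, 1982 → Mar 1, 1983: 365 days.
Mar 1, 1983 → Mar 1, 1984: 366 days (Feb 29, 1984 is in that span).
Mar 1, 1984 → Mar 1, 1985: 365 days.
Mar 1, 1985 → Mar 1, 1986: 365 days.
Mar 1, 1986 → Mar 1, 1987: 365 days.
Mar 1, 1987 → Mar 1, 1988: 366 days (Feb 29, 1988 is in that span).
Mar 1, 1988 → Mar 1, 1989: 365 days.
Mar 1, 1989 → Mar 1, 1990: 365 days.
Mar 1, 1990 → Mar 1, 1991: 365 days.
Mar 1, 1991 → Mar 1, 1992: 366 days (Feb 29, 1992 is in that span).
Mar 1, 1992 → Apr 1, 1992: 31 days (March has 31).
Apr 1, 1992 → May 1, 1992: 30 days (April has 30).
May 1, 1992 → Jun 1, 1992: 31 days (May has 31).
Jun 1, 1992 → Jul 1, 1992: 30 days (June has 30).
Jul 1, 1992 → Aug 1, 1992: 31 days (July has 31).
Aug 1, 1992 → Sep 1, 1992: 31 days (August has 31).
Sep 1, 1992 → Oct 1, 1992: 30 days (September has 30).
Oct 1, 1992 → Oct 9, 1992: 8 days.
Total: 4605 days.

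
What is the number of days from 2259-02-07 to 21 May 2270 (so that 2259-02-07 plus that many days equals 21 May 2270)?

4121

Feb 7, 2259 → Feb 7, 2260: 365 days.
Feb 7, 2260 → Feb 7, 2261: 366 days (Feb 29, 2260 is in that span).
Feb 7, 2261 → Feb 7, 2262: 365 days.
Feb 7, 2262 → Feb 7, 2263: 365 days.
Feb 7, 2263 → Feb 7, 2264: 365 days.
Feb 7, 2264 → Feb 7, 2265: 366 days (Feb 29, 2264 is in that span).
Feb 7, 2265 → Feb 7, 2266: 365 days.
Feb 7, 2266 → Feb 7, 2267: 365 days.
Feb 7, 2267 → Feb 7, 2268: 365 days.
Feb 7, 2268 → Feb 7, 2269: 366 days (Feb 29, 2268 is in that span).
Feb 7, 2269 → Feb 7, 2270: 365 days.
Feb 7, 2270 → Mar 7, 2270: 28 days (February has 28).
Mar 7, 2270 → Apr 7, 2270: 31 days (March has 31).
Apr 7, 2270 → May 7, 2270: 30 days (April has 30).
May 7, 2270 → May 21, 2270: 14 days.
Total: 4121 days.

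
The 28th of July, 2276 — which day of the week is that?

Doomsday rule: the anchor day for the 2200s is Friday. For year 76: 76÷12 = 6 r 4, and 4÷4 = 1, so 6+4+1 = 11.
Friday + 11 ≡ Tuesday — that's 2276's doomsday.
In July the doomsday date is Jul 11.
Jul 28 is 17 days after Jul 11; 17 mod 7 = 3, so Tuesday + 3 = Friday.

Friday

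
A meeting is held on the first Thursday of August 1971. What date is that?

August 1, 1971 is a Sunday.
The first Thursday is therefore August 5 (4 days later).

August 5, 1971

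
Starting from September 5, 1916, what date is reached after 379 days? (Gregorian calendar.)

Sep has 30 days: +26 → Oct 1, 1916 (353 left).
Oct has 31 days: +31 → Nov 1, 1916 (322 left).
Nov has 30 days: +30 → Dec 1, 1916 (292 left).
Dec has 31 days: +31 → Jan 1, 1917 (261 left).
Jan has 31 days: +31 → Feb 1, 1917 (230 left).
Feb has 28 days: +28 → Mar 1, 1917 (202 left).
Mar has 31 days: +31 → Apr 1, 1917 (171 left).
Apr has 30 days: +30 → May 1, 1917 (141 left).
May has 31 days: +31 → Jun 1, 1917 (110 left).
Jun has 30 days: +30 → Jul 1, 1917 (80 left).
Jul has 31 days: +31 → Aug 1, 1917 (49 left).
Aug has 31 days: +31 → Sep 1, 1917 (18 left).
+18 → Sep 19, 1917.

September 19, 1917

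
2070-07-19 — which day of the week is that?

January 1, 2070 is a Wednesday.
Jan 1, 2070 → Feb 1, 2070: 31 days (January has 31).
Feb 1, 2070 → Mar 1, 2070: 28 days (February has 28).
Mar 1, 2070 → Apr 1, 2070: 31 days (March has 31).
Apr 1, 2070 → May 1, 2070: 30 days (April has 30).
May 1, 2070 → Jun 1, 2070: 31 days (May has 31).
Jun 1, 2070 → Jul 1, 2070: 30 days (June has 30).
Jul 1, 2070 → Jul 19, 2070: 18 days.
Total: 199 days.
199 mod 7 = 3, so Wednesday + 3 = Saturday.

Saturday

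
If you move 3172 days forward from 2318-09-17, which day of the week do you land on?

Wednesday

First find the weekday of Sep 17, 2318. Doomsday rule: the anchor day for the 2300s is Wednesday. For year 18: 18÷12 = 1 r 6, and 6÷4 = 1, so 1+6+1 = 8.
Wednesday + 8 ≡ Thursday — that's 2318's doomsday.
In September the doomsday date is Sep 5.
Sep 17 is 12 days after Sep 5; 12 mod 7 = 5, so Thursday + 5 = Tuesday.
3172 mod 7 = 1, so 3172 days after a Tuesday is Tuesday + 1 = Wednesday.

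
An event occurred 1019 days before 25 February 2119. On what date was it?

May 12, 2116

−365 (one year) → Feb 25, 2118 (654 left).
−365 (one year) → Feb 25, 2117 (289 left).
−25 → Jan 31, 2117 (end of Jan, 31 days; 264 left).
−31 → Dec 31, 2116 (end of Dec, 31 days; 233 left).
−31 → Nov 30, 2116 (end of Nov, 30 days; 202 left).
−30 → Oct 31, 2116 (end of Oct, 31 days; 172 left).
−31 → Sep 30, 2116 (end of Sep, 30 days; 141 left).
−30 → Aug 31, 2116 (end of Aug, 31 days; 111 left).
−31 → Jul 31, 2116 (end of Jul, 31 days; 80 left).
−31 → Jun 30, 2116 (end of Jun, 30 days; 49 left).
−30 → May 31, 2116 (end of May, 31 days; 19 left).
−19 → May 12, 2116.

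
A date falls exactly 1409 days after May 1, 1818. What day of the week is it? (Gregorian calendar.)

May 1, 1818 is a Friday.
1409 mod 7 = 2, so 1409 days after a Friday is Friday + 2 = Sunday.

Sunday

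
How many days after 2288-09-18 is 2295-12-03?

Sep 18, 2288 → Sep 18, 2289: 365 days.
Sep 18, 2289 → Sep 18, 2290: 365 days.
Sep 18, 2290 → Sep 18, 2291: 365 days.
Sep 18, 2291 → Sep 18, 2292: 366 days (Feb 29, 2292 is in that span).
Sep 18, 2292 → Sep 18, 2293: 365 days.
Sep 18, 2293 → Sep 18, 2294: 365 days.
Sep 18, 2294 → Sep 18, 2295: 365 days.
Sep 18, 2295 → Oct 18, 2295: 30 days (September has 30).
Oct 18, 2295 → Nov 18, 2295: 31 days (October has 31).
Nov 18, 2295 → Dec 3, 2295: 15 days.
Total: 2632 days.

2632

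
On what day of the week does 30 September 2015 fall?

Doomsday rule: the anchor day for the 2000s is Tuesday. For year 15: 15÷12 = 1 r 3, and 3÷4 = 0, so 1+3+0 = 4.
Tuesday + 4 ≡ Saturday — that's 2015's doomsday.
In September the doomsday date is Sep 5.
Sep 30 is 25 days after Sep 5; 25 mod 7 = 4, so Saturday + 4 = Wednesday.

Wednesday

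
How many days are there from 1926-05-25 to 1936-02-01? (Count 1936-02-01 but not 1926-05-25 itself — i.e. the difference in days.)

May 25, 1926 → May 25, 1927: 365 days.
May 25, 1927 → May 25, 1928: 366 days (Feb 29, 1928 is in that span).
May 25, 1928 → May 25, 1929: 365 days.
May 25, 1929 → May 25, 1930: 365 days.
May 25, 1930 → May 25, 1931: 365 days.
May 25, 1931 → May 25, 1932: 366 days (Feb 29, 1932 is in that span).
May 25, 1932 → May 25, 1933: 365 days.
May 25, 1933 → May 25, 1934: 365 days.
May 25, 1934 → May 25, 1935: 365 days.
May 25, 1935 → Jun 25, 1935: 31 days (May has 31).
Jun 25, 1935 → Jul 25, 1935: 30 days (June has 30).
Jul 25, 1935 → Aug 25, 1935: 31 days (July has 31).
Aug 25, 1935 → Sep 25, 1935: 31 days (August has 31).
Sep 25, 1935 → Oct 25, 1935: 30 days (September has 30).
Oct 25, 1935 → Nov 25, 1935: 31 days (October has 31).
Nov 25, 1935 → Dec 25, 1935: 30 days (November has 30).
Dec 25, 1935 → Jan 25, 1936: 31 days (December has 31).
Jan 25, 1936 → Feb 1, 1936: 7 days.
Total: 3539 days.

3539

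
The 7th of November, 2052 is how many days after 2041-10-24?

4032

Oct 24, 2041 → Oct 24, 2042: 365 days.
Oct 24, 2042 → Oct 24, 2043: 365 days.
Oct 24, 2043 → Oct 24, 2044: 366 days (Feb 29, 2044 is in that span).
Oct 24, 2044 → Oct 24, 2045: 365 days.
Oct 24, 2045 → Oct 24, 2046: 365 days.
Oct 24, 2046 → Oct 24, 2047: 365 days.
Oct 24, 2047 → Oct 24, 2048: 366 days (Feb 29, 2048 is in that span).
Oct 24, 2048 → Oct 24, 2049: 365 days.
Oct 24, 2049 → Oct 24, 2050: 365 days.
Oct 24, 2050 → Oct 24, 2051: 365 days.
Oct 24, 2051 → Nov 24, 2051: 31 days (October has 31).
Nov 24, 2051 → Dec 24, 2051: 30 days (November has 30).
Dec 24, 2051 → Jan 24, 2052: 31 days (December has 31).
Jan 24, 2052 → Feb 24, 2052: 31 days (January has 31).
Feb 24, 2052 → Mar 24, 2052: 29 days (February has 29).
Mar 24, 2052 → Apr 24, 2052: 31 days (March has 31).
Apr 24, 2052 → May 24, 2052: 30 days (April has 30).
May 24, 2052 → Jun 24, 2052: 31 days (May has 31).
Jun 24, 2052 → Jul 24, 2052: 30 days (June has 30).
Jul 24, 2052 → Aug 24, 2052: 31 days (July has 31).
Aug 24, 2052 → Sep 24, 2052: 31 days (August has 31).
Sep 24, 2052 → Oct 24, 2052: 30 days (September has 30).
Oct 24, 2052 → Nov 7, 2052: 14 days.
Total: 4032 days.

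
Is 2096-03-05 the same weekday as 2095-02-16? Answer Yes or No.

No

From Feb 16, 2095 to Mar 5, 2096 is 383 days.
383 mod 7 = 5, so they are different weekdays.
(Feb 16, 2095 is a Wednesday; Mar 5, 2096 is a Monday.)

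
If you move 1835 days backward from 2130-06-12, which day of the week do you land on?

Jun 12, 2130 is a Monday.
1835 mod 7 = 1, so 1835 days before a Monday is Monday − 1 = Sunday.

Sunday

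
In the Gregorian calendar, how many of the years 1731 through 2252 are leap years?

127

Multiples of 4 in [1731,2252]: 131.
Of those, multiples of 100: 5 (not leap unless ÷400).
Multiples of 400: 1.
Leap years = 131 − 5 + 1 = 127.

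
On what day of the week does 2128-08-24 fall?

Tuesday

Doomsday rule: the anchor day for the 2100s is Sunday. For year 28: 28÷12 = 2 r 4, and 4÷4 = 1, so 2+4+1 = 7.
Sunday + 7 ≡ Sunday — that's 2128's doomsday.
In August the doomsday date is Aug 8.
Aug 24 is 16 days after Aug 8; 16 mod 7 = 2, so Sunday + 2 = Tuesday.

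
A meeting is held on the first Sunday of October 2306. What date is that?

October 7, 2306

October 1, 2306 is a Monday.
The first Sunday is therefore October 7 (6 days later).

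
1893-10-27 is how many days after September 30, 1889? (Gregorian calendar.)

Sep 30, 1889 → Sep 30, 1890: 365 days.
Sep 30, 1890 → Sep 30, 1891: 365 days.
Sep 30, 1891 → Sep 30, 1892: 366 days (Feb 29, 1892 is in that span).
Sep 30, 1892 → Oct 30, 1892: 30 days (September has 30).
Oct 30, 1892 → Nov 30, 1892: 31 days (October has 31).
Nov 30, 1892 → Dec 30, 1892: 30 days (November has 30).
Dec 30, 1892 → Jan 30, 1893: 31 days (December has 31).
Jan 30, 1893 → Feb 28, 1893: 29 days (January has 31).
Feb 28, 1893 → Mar 28, 1893: 28 days (February has 28).
Mar 28, 1893 → Apr 28, 1893: 31 days (March has 31).
Apr 28, 1893 → May 28, 1893: 30 days (April has 30).
May 28, 1893 → Jun 28, 1893: 31 days (May has 31).
Jun 28, 1893 → Jul 28, 1893: 30 days (June has 30).
Jul 28, 1893 → Aug 28, 1893: 31 days (July has 31).
Aug 28, 1893 → Sep 28, 1893: 31 days (August has 31).
Sep 28, 1893 → Oct 27, 1893: 29 days.
Total: 1488 days.

1488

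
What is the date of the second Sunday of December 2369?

December 1, 2369 is a Monday.
The first Sunday is therefore December 7 (6 days later).
The second Sunday is 7 + 1×7 = December 14.

December 14, 2369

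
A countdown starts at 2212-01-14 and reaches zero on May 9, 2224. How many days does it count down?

4499

Jan 14, 2212 → Jan 14, 2213: 366 days (Feb 29, 2212 is in that span).
Jan 14, 2213 → Jan 14, 2214: 365 days.
Jan 14, 2214 → Jan 14, 2215: 365 days.
Jan 14, 2215 → Jan 14, 2216: 365 days.
Jan 14, 2216 → Jan 14, 2217: 366 days (Feb 29, 2216 is in that span).
Jan 14, 2217 → Jan 14, 2218: 365 days.
Jan 14, 2218 → Jan 14, 2219: 365 days.
Jan 14, 2219 → Jan 14, 2220: 365 days.
Jan 14, 2220 → Jan 14, 2221: 366 days (Feb 29, 2220 is in that span).
Jan 14, 2221 → Jan 14, 2222: 365 days.
Jan 14, 2222 → Jan 14, 2223: 365 days.
Jan 14, 2223 → Jan 14, 2224: 365 days.
Jan 14, 2224 → Feb 14, 2224: 31 days (January has 31).
Feb 14, 2224 → Mar 14, 2224: 29 days (February has 29).
Mar 14, 2224 → Apr 14, 2224: 31 days (March has 31).
Apr 14, 2224 → May 9, 2224: 25 days.
Total: 4499 days.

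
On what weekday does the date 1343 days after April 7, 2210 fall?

Apr 7, 2210 is a Saturday.
1343 mod 7 = 6, so 1343 days after a Saturday is Saturday + 6 = Friday.

Friday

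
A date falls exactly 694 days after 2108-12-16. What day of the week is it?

Dec 16, 2108 is a Sunday.
694 mod 7 = 1, so 694 days after a Sunday is Sunday + 1 = Monday.

Monday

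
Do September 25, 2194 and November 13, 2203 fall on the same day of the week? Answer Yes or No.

No

From Sep 25, 2194 to Nov 13, 2203 is 3335 days.
3335 mod 7 = 3, so they are different weekdays.
(Sep 25, 2194 is a Thursday; Nov 13, 2203 is a Sunday.)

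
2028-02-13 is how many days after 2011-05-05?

May 5, 2011 → May 5, 2012: 366 days (Feb 29, 2012 is in that span).
May 5, 2012 → May 5, 2013: 365 days.
May 5, 2013 → May 5, 2014: 365 days.
May 5, 2014 → May 5, 2015: 365 days.
May 5, 2015 → May 5, 2016: 366 days (Feb 29, 2016 is in that span).
May 5, 2016 → May 5, 2017: 365 days.
May 5, 2017 → May 5, 2018: 365 days.
May 5, 2018 → May 5, 2019: 365 days.
May 5, 2019 → May 5, 2020: 366 days (Feb 29, 2020 is in that span).
May 5, 2020 → May 5, 2021: 365 days.
May 5, 2021 → May 5, 2022: 365 days.
May 5, 2022 → May 5, 2023: 365 days.
May 5, 2023 → May 5, 2024: 366 days (Feb 29, 2024 is in that span).
May 5, 2024 → May 5, 2025: 365 days.
May 5, 2025 → May 5, 2026: 365 days.
May 5, 2026 → May 5, 2027: 365 days.
May 5, 2027 → Jun 5, 2027: 31 days (May has 31).
Jun 5, 2027 → Jul 5, 2027: 30 days (June has 30).
Jul 5, 2027 → Aug 5, 2027: 31 days (July has 31).
Aug 5, 2027 → Sep 5, 2027: 31 days (August has 31).
Sep 5, 2027 → Oct 5, 2027: 30 days (September has 30).
Oct 5, 2027 → Nov 5, 2027: 31 days (October has 31).
Nov 5, 2027 → Dec 5, 2027: 30 days (November has 30).
Dec 5, 2027 → Jan 5, 2028: 31 days (December has 31).
Jan 5, 2028 → Feb 5, 2028: 31 days (January has 31).
Feb 5, 2028 → Feb 13, 2028: 8 days.
Total: 6128 days.

6128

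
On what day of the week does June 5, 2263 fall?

Friday

Doomsday rule: the anchor day for the 2200s is Friday. For year 63: 63÷12 = 5 r 3, and 3÷4 = 0, so 5+3+0 = 8.
Friday + 8 ≡ Saturday — that's 2263's doomsday.
In June the doomsday date is Jun 6.
Jun 5 is 1 day before Jun 6; 1 mod 7 = 1, so Saturday − 1 = Friday.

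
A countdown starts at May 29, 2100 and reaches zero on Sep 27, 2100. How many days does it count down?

May 29, 2100 → Jun 29, 2100: 31 days (May has 31).
Jun 29, 2100 → Jul 29, 2100: 30 days (June has 30).
Jul 29, 2100 → Aug 29, 2100: 31 days (July has 31).
Aug 29, 2100 → Sep 27, 2100: 29 days.
Total: 121 days.

121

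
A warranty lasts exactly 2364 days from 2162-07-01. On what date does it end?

+365 (one year) → Jul 1, 2163 (1999 left).
+366 (one year; includes Feb 29, 2164) → Jul 1, 2164 (1633 left).
+365 (one year) → Jul 1, 2165 (1268 left).
+365 (one year) → Jul 1, 2166 (903 left).
+365 (one year) → Jul 1, 2167 (538 left).
+366 (one year; includes Feb 29, 2168) → Jul 1, 2168 (172 left).
Jul has 31 days: +31 → Aug 1, 2168 (141 left).
Aug has 31 days: +31 → Sep 1, 2168 (110 left).
Sep has 30 days: +30 → Oct 1, 2168 (80 left).
Oct has 31 days: +31 → Nov 1, 2168 (49 left).
Nov has 30 days: +30 → Dec 1, 2168 (19 left).
+19 → Dec 20, 2168.

December 20, 2168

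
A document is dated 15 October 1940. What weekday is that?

Tuesday

January 1, 1940 is a Monday.
Jan 1, 1940 → Feb 1, 1940: 31 days (January has 31).
Feb 1, 1940 → Mar 1, 1940: 29 days (February has 29).
Mar 1, 1940 → Apr 1, 1940: 31 days (March has 31).
Apr 1, 1940 → May 1, 1940: 30 days (April has 30).
May 1, 1940 → Jun 1, 1940: 31 days (May has 31).
Jun 1, 1940 → Jul 1, 1940: 30 days (June has 30).
Jul 1, 1940 → Aug 1, 1940: 31 days (July has 31).
Aug 1, 1940 → Sep 1, 1940: 31 days (August has 31).
Sep 1, 1940 → Oct 1, 1940: 30 days (September has 30).
Oct 1, 1940 → Oct 15, 1940: 14 days.
Total: 288 days.
288 mod 7 = 1, so Monday + 1 = Tuesday.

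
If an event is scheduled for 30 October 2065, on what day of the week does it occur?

Friday

January 1, 2065 is a Thursday.
Jan 1, 2065 → Feb 1, 2065: 31 days (January has 31).
Feb 1, 2065 → Mar 1, 2065: 28 days (February has 28).
Mar 1, 2065 → Apr 1, 2065: 31 days (March has 31).
Apr 1, 2065 → May 1, 2065: 30 days (April has 30).
May 1, 2065 → Jun 1, 2065: 31 days (May has 31).
Jun 1, 2065 → Jul 1, 2065: 30 days (June has 30).
Jul 1, 2065 → Aug 1, 2065: 31 days (July has 31).
Aug 1, 2065 → Sep 1, 2065: 31 days (August has 31).
Sep 1, 2065 → Oct 1, 2065: 30 days (September has 30).
Oct 1, 2065 → Oct 30, 2065: 29 days.
Total: 302 days.
302 mod 7 = 1, so Thursday + 1 = Friday.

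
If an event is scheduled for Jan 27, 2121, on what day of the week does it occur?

January 1, 2121 is a Wednesday.
Jan 1, 2121 → Jan 27, 2121: 26 days.
Total: 26 days.
26 mod 7 = 5, so Wednesday + 5 = Monday.

Monday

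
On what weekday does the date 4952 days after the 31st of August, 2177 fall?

First find the weekday of Aug 31, 2177. Doomsday rule: the anchor day for the 2100s is Sunday. For year 77: 77÷12 = 6 r 5, and 5÷4 = 1, so 6+5+1 = 12.
Sunday + 12 ≡ Friday — that's 2177's doomsday.
In August the doomsday date is Aug 8.
Aug 31 is 23 days after Aug 8; 23 mod 7 = 2, so Friday + 2 = Sunday.
4952 mod 7 = 3, so 4952 days after a Sunday is Sunday + 3 = Wednesday.

Wednesday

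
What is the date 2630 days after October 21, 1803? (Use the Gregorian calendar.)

+366 (one year; includes Feb 29, 1804) → Oct 21, 1804 (2264 left).
+365 (one year) → Oct 21, 1805 (1899 left).
+365 (one year) → Oct 21, 1806 (1534 left).
+365 (one year) → Oct 21, 1807 (1169 left).
+366 (one year; includes Feb 29, 1808) → Oct 21, 1808 (803 left).
+365 (one year) → Oct 21, 1809 (438 left).
+365 (one year) → Oct 21, 1810 (73 left).
Oct has 31 days: +11 → Nov 1, 1810 (62 left).
Nov has 30 days: +30 → Dec 1, 1810 (32 left).
Dec has 31 days: +31 → Jan 1, 1811 (1 left).
+1 → Jan 2, 1811.

January 2, 1811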